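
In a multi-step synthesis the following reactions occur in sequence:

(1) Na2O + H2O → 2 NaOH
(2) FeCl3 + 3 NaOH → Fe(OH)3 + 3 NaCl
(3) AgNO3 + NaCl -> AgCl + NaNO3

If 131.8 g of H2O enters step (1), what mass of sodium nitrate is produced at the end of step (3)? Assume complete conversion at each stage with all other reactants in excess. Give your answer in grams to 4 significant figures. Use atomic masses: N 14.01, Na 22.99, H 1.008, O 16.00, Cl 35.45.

M(H2O) = 2(1.008) + 16.00 = 18.016 g/mol.
M(NaNO3) = 22.99 + 14.01 + 3(16.00) = 85.00 g/mol.
n(H2O) = 131.8 / 18.016 = 7.3157 mol.
Reaction (1): H2O→NaOH ratio 1:2 ⇒ n(NaOH) = 14.631 mol.
Reaction (2): NaOH→NaCl ratio 3:3 ⇒ n(NaCl) = 14.631 mol.
Reaction (3): NaCl→NaNO3 ratio 1:1 ⇒ n(NaNO3) = 14.631 mol.
Mass of NaNO3 = 14.631 × 85.00 = 1243.7 g.

1244 g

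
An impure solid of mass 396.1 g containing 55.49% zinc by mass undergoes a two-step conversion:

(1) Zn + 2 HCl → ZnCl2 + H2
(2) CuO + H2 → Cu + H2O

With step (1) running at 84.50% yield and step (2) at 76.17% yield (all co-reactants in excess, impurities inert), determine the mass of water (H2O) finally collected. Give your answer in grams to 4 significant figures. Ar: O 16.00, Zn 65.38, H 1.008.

Pure Zn = 396.1 × 0.5549 = 219.80 g.
M(Zn) = 65.38 g/mol.
M(H2O) = 2(1.008) + 16.00 = 18.016 g/mol.
n(Zn) = 219.80 / 65.38 = 3.3618 mol.
Step 1 (Zn:H2 = 1:1): theoretical n(H2) = 3.3618 mol; at 84.50% yield, n(H2) = 2.8407 mol.
Step 2 (H2:H2O = 1:1): theoretical n(H2O) = 2.8407 mol, so theoretical mass = 2.8407 × 18.016 = 51.179 g.
At 76.17% yield, actual mass of H2O = 51.179 × 0.7617 = 38.983 g.

38.98 g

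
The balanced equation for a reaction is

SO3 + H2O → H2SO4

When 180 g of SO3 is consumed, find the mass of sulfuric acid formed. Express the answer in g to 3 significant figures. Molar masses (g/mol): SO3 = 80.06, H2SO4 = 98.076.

221 g

n(SO3) = 180.0 g / 80.06 g/mol = 2.248 mol.
From the equation the SO3:H2SO4 mole ratio is 1:1, so n(H2SO4) = 2.248 × 1/1 = 2.248 mol.
Mass of H2SO4 = 2.248 mol × 98.076 g/mol = 220.5 g.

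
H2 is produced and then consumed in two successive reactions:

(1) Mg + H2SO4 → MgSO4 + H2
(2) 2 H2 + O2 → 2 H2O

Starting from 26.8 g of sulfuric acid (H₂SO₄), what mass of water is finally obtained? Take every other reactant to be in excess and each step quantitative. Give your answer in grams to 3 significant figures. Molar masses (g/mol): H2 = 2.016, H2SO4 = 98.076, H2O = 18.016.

n(H2SO4) = 26.80 / 98.076 = 0.2733 mol.
Step 1 gives a 1:1 ratio of H2SO4 to H2, so n(H2) = 0.2733 mol.
In step 2 the H2:H2O ratio is 2:2, so n(H2O) = 0.2733 mol.
Mass of H2O = 0.2733 × 18.016 = 4.923 g.

4.92 g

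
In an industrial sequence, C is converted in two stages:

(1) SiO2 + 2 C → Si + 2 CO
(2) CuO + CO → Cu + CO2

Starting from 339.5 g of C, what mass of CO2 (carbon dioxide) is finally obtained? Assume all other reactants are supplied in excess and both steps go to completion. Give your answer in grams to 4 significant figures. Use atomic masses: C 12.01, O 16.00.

M(C) = 12.01 g/mol.
M(CO2) = 12.01 + 2(16.00) = 44.01 g/mol.
n(C) = 339.50 / 12.01 = 28.268 mol.
Step 1 gives a 2:2 ratio of C to CO, so n(CO) = 28.268 mol.
In step 2 the CO:CO2 ratio is 1:1, so n(CO2) = 28.268 mol.
Mass of CO2 = 28.268 × 44.01 = 1244.1 g.

1244 g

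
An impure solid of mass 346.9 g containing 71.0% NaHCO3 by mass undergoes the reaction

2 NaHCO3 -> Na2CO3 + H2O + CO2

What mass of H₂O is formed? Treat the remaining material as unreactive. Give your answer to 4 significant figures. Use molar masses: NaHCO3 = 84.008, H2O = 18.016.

26.41 g

Mass of pure NaHCO3 = 346.9 g × 0.710 = 246.30 g.
n(NaHCO3) = 246.30 g / 84.008 g/mol = 2.9319 mol.
From the equation the NaHCO3:H2O mole ratio is 2:1, so n(H2O) = 2.9319 × 1/2 = 1.4659 mol.
Mass of H2O = 1.4659 mol × 18.016 g/mol = 26.410 g.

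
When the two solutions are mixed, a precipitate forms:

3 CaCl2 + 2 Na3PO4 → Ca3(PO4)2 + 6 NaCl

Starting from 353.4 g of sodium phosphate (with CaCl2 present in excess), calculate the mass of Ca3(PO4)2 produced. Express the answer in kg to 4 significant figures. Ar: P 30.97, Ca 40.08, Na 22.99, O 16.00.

0.3343 kg

M(Na3PO4) = 3(22.99) + 30.97 + 4(16.00) = 163.94 g/mol.
M(Ca3(PO4)2) = 3(40.08) + 2(30.97) + 8(16.00) = 310.18 g/mol.
n(Na3PO4) = 353.40 g / 163.94 g/mol = 2.1557 mol.
From the equation the Na3PO4:Ca3(PO4)2 mole ratio is 2:1, so n(Ca3(PO4)2) = 2.1557 × 1/2 = 1.0778 mol.
Mass of Ca3(PO4)2 = 1.0778 mol × 310.18 g/mol = 334.32 g.
Converting to kg: 334.32 g = 0.3343 kg.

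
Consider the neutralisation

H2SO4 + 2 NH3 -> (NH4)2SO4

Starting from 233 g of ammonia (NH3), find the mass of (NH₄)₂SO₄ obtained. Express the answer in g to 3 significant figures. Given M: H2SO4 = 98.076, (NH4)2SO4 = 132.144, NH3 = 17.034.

904 g

n(NH3) = 233.0 g / 17.034 g/mol = 13.68 mol.
From the equation the NH3:(NH4)2SO4 mole ratio is 2:1, so n((NH4)2SO4) = 13.68 × 1/2 = 6.839 mol.
Mass of (NH4)2SO4 = 6.839 mol × 132.144 g/mol = 903.8 g.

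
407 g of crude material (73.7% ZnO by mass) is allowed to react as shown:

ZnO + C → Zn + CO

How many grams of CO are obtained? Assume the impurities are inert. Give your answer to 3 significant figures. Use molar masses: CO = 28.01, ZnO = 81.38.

103 g

Mass of pure ZnO = 407 g × 0.737 = 300.0 g.
n(ZnO) = 300.0 g / 81.38 g/mol = 3.686 mol.
From the equation the ZnO:CO mole ratio is 1:1, so n(CO) = 3.686 × 1/1 = 3.686 mol.
Mass of CO = 3.686 mol × 28.01 g/mol = 103.2 g.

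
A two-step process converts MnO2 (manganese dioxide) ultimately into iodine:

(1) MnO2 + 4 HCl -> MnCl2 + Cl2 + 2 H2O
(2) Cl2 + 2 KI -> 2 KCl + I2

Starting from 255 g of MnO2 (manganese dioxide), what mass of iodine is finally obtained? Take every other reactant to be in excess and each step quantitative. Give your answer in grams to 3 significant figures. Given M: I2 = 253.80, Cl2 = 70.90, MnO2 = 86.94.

n(MnO2) = 255.0 / 86.94 = 2.933 mol.
Step 1 gives a 1:1 ratio of MnO2 to Cl2, so n(Cl2) = 2.933 mol.
In step 2 the Cl2:I2 ratio is 1:1, so n(I2) = 2.933 mol.
Mass of I2 = 2.933 × 253.80 = 744.4 g.

744 g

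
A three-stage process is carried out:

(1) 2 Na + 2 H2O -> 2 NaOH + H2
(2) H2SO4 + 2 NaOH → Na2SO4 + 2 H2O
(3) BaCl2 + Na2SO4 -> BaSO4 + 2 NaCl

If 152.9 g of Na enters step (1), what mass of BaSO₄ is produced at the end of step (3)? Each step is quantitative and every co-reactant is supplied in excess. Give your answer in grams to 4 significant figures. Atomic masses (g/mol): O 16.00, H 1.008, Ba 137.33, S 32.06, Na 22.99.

776.1 g

M(Na) = 22.99 g/mol.
M(BaSO4) = 137.33 + 32.06 + 4(16.00) = 233.39 g/mol.
n(Na) = 152.9 / 22.99 = 6.6507 mol.
Reaction (1): Na→NaOH ratio 2:2 ⇒ n(NaOH) = 6.6507 mol.
Reaction (2): NaOH→Na2SO4 ratio 2:1 ⇒ n(Na2SO4) = 3.3254 mol.
Reaction (3): Na2SO4→BaSO4 ratio 1:1 ⇒ n(BaSO4) = 3.3254 mol.
Mass of BaSO4 = 3.3254 × 233.39 = 776.11 g.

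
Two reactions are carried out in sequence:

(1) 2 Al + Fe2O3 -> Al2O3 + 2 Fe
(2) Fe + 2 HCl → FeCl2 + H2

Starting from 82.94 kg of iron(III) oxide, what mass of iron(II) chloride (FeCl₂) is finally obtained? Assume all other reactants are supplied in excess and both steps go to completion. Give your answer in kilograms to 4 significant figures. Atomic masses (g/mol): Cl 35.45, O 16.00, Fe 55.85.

M(Fe2O3) = 2(55.85) + 3(16.00) = 159.70 g/mol.
M(FeCl2) = 55.85 + 2(35.45) = 126.75 g/mol.
82.94 kg = 82940 g.
n(Fe2O3) = 82940 / 159.70 = 519.35 mol.
Step 1 gives a 1:2 ratio of Fe2O3 to Fe, so n(Fe) = 1038.7 mol.
In step 2 the Fe:FeCl2 ratio is 1:1, so n(FeCl2) = 1038.7 mol.
Mass of FeCl2 = 1038.7 × 126.75 = 131650 g = 131.7 kg.

131.7 kg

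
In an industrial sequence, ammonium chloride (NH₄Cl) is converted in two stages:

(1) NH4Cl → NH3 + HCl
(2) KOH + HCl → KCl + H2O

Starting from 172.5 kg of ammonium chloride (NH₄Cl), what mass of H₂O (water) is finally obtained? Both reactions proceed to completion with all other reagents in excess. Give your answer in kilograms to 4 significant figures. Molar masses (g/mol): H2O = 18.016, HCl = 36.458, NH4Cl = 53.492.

58.10 kg

172.5 kg = 172500 g.
n(NH4Cl) = 172500 / 53.492 = 3224.8 mol.
Step 1 gives a 1:1 ratio of NH4Cl to HCl, so n(HCl) = 3224.8 mol.
In step 2 the HCl:H2O ratio is 1:1, so n(H2O) = 3224.8 mol.
Mass of H2O = 3224.8 × 18.016 = 58098 g = 58.10 kg.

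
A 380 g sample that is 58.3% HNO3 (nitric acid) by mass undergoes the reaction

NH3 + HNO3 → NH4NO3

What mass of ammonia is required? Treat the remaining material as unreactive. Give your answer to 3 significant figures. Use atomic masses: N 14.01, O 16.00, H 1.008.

Mass of pure HNO3 = 380 g × 0.583 = 221.5 g.
M(HNO3) = 1.008 + 14.01 + 3(16.00) = 63.018 g/mol.
M(NH3) = 14.01 + 3(1.008) = 17.034 g/mol.
n(HNO3) = 221.5 g / 63.018 g/mol = 3.516 mol.
From the equation the HNO3:NH3 mole ratio is 1:1, so n(NH3) = 3.516 × 1/1 = 3.516 mol.
Mass of NH3 = 3.516 mol × 17.034 g/mol = 59.88 g.

59.9 g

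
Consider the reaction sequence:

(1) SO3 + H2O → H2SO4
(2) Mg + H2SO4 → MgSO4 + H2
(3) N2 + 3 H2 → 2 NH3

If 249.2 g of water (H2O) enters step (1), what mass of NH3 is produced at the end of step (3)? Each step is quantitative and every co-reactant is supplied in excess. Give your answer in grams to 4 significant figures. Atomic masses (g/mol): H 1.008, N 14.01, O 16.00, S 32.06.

157.1 g

M(H2O) = 2(1.008) + 16.00 = 18.016 g/mol.
M(NH3) = 14.01 + 3(1.008) = 17.034 g/mol.
n(H2O) = 249.2 / 18.016 = 13.832 mol.
Reaction (1): H2O→H2SO4 ratio 1:1 ⇒ n(H2SO4) = 13.832 mol.
Reaction (2): H2SO4→H2 ratio 1:1 ⇒ n(H2) = 13.832 mol.
Reaction (3): H2→NH3 ratio 3:2 ⇒ n(NH3) = 9.2214 mol.
Mass of NH3 = 9.2214 × 17.034 = 157.08 g.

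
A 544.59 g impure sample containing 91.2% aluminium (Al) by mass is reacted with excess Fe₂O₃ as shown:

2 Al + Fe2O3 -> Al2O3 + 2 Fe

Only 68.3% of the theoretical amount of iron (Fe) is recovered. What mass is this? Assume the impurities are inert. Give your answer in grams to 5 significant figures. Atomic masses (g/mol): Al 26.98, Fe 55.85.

Pure Al available = 544.59 g × 0.912 = 496.666 g.
M(Al) = 26.98 g/mol.
M(Fe) = 55.85 g/mol.
n(Al) = 496.666 g / 26.98 g/mol = 18.4087 mol.
From the equation the Al:Fe mole ratio is 2:2, so n(Fe) = 18.4087 × 2/2 = 18.4087 mol.
Mass of Fe = 18.4087 mol × 55.85 g/mol = 1028.12 g.
Actual mass collected = 1028.12 g × 0.683 = 702.209 g.

702.21 g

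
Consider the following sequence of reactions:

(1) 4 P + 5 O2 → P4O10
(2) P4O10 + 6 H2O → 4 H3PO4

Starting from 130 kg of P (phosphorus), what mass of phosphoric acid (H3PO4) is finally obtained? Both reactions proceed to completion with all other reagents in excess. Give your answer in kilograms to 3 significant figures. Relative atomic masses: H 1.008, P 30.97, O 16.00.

411 kg

M(P) = 30.97 g/mol.
M(H3PO4) = 3(1.008) + 30.97 + 4(16.00) = 97.994 g/mol.
130 kg = 130000 g.
n(P) = 130000 / 30.97 = 4198 mol.
Step 1 gives a 4:1 ratio of P to P4O10, so n(P4O10) = 1049 mol.
In step 2 the P4O10:H3PO4 ratio is 1:4, so n(H3PO4) = 4198 mol.
Mass of H3PO4 = 4198 × 97.994 = 411300 g = 411 kg.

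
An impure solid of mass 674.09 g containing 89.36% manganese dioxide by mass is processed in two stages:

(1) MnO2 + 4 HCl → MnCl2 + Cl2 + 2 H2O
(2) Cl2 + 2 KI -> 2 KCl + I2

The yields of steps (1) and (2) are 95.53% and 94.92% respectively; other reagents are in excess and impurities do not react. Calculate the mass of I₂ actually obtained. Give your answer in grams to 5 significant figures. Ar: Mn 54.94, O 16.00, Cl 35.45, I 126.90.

1594.5 g

Pure MnO2 = 674.09 × 0.8936 = 602.367 g.
M(MnO2) = 54.94 + 2(16.00) = 86.94 g/mol.
M(I2) = 2(126.90) = 253.80 g/mol.
n(MnO2) = 602.367 / 86.94 = 6.92853 mol.
Step 1 (MnO2:Cl2 = 1:1): theoretical n(Cl2) = 6.92853 mol; at 95.53% yield, n(Cl2) = 6.61883 mol.
Step 2 (Cl2:I2 = 1:1): theoretical n(I2) = 6.61883 mol, so theoretical mass = 6.61883 × 253.80 = 1679.86 g.
At 94.92% yield, actual mass of I2 = 1679.86 × 0.9492 = 1594.52 g.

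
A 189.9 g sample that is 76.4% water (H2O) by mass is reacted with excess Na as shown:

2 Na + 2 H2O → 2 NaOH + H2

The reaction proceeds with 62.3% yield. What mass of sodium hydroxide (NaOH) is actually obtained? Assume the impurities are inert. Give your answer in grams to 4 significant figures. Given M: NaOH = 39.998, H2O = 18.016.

200.7 g

Pure H2O available = 189.9 g × 0.764 = 145.08 g.
n(H2O) = 145.08 g / 18.016 g/mol = 8.0530 mol.
From the equation the H2O:NaOH mole ratio is 2:2, so n(NaOH) = 8.0530 × 2/2 = 8.0530 mol.
Mass of NaOH = 8.0530 mol × 39.998 g/mol = 322.11 g.
Actual mass collected = 322.11 g × 0.623 = 200.67 g.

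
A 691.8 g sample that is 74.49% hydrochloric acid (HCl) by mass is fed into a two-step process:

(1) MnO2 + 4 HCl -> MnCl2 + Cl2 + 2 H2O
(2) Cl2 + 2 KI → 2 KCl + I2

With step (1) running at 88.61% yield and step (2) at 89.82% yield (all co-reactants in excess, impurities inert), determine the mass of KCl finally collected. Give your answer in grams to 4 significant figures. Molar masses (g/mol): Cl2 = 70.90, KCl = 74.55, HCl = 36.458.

419.3 g

Pure HCl = 691.8 × 0.7449 = 515.32 g.
n(HCl) = 515.32 / 36.458 = 14.135 mol.
Step 1 (HCl:Cl2 = 4:1): theoretical n(Cl2) = 3.5337 mol; at 88.61% yield, n(Cl2) = 3.1312 mol.
Step 2 (Cl2:KCl = 1:2): theoretical n(KCl) = 6.2624 mol, so theoretical mass = 6.2624 × 74.55 = 466.86 g.
At 89.82% yield, actual mass of KCl = 466.86 × 0.8982 = 419.33 g.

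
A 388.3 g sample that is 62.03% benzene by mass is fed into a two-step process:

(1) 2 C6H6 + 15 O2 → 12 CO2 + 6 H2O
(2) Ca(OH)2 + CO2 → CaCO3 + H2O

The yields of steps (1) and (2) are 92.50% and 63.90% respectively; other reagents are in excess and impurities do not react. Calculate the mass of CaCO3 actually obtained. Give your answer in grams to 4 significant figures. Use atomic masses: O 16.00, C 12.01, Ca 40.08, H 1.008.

Pure C6H6 = 388.3 × 0.6203 = 240.86 g.
M(C6H6) = 6(12.01) + 6(1.008) = 78.108 g/mol.
M(CaCO3) = 40.08 + 12.01 + 3(16.00) = 100.09 g/mol.
n(C6H6) = 240.86 / 78.108 = 3.0837 mol.
Step 1 (C6H6:CO2 = 2:12): theoretical n(CO2) = 18.502 mol; at 92.50% yield, n(CO2) = 17.115 mol.
Step 2 (CO2:CaCO3 = 1:1): theoretical n(CaCO3) = 17.115 mol, so theoretical mass = 17.115 × 100.09 = 1713.0 g.
At 63.90% yield, actual mass of CaCO3 = 1713.0 × 0.6390 = 1094.6 g.

1095 g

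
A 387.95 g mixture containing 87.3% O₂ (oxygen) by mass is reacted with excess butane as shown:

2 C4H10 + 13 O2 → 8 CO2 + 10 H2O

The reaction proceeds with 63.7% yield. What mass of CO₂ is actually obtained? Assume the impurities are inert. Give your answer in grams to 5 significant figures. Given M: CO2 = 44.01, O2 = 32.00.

182.59 g

Pure O2 available = 387.95 g × 0.873 = 338.680 g.
n(O2) = 338.680 g / 32.00 g/mol = 10.5838 mol.
From the equation the O2:CO2 mole ratio is 13:8, so n(CO2) = 10.5838 × 8/13 = 6.51308 mol.
Mass of CO2 = 6.51308 mol × 44.01 g/mol = 286.641 g.
Actual mass collected = 286.641 g × 0.637 = 182.590 g.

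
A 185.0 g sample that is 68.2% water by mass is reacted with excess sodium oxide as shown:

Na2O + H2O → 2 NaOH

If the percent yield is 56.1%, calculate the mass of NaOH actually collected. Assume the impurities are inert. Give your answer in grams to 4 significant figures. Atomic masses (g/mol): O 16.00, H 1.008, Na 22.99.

Pure H2O available = 185.0 g × 0.682 = 126.17 g.
M(H2O) = 2(1.008) + 16.00 = 18.016 g/mol.
M(NaOH) = 22.99 + 16.00 + 1.008 = 39.998 g/mol.
n(H2O) = 126.17 g / 18.016 g/mol = 7.0032 mol.
From the equation the H2O:NaOH mole ratio is 1:2, so n(NaOH) = 7.0032 × 2/1 = 14.006 mol.
Mass of NaOH = 14.006 mol × 39.998 g/mol = 560.23 g.
Actual mass collected = 560.23 g × 0.561 = 314.29 g.

314.3 g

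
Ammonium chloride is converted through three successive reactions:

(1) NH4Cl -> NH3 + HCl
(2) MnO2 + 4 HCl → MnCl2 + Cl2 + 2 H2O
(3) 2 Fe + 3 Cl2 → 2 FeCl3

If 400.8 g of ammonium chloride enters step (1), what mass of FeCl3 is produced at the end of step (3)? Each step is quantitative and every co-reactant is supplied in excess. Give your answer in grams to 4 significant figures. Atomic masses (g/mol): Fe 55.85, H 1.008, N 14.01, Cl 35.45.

202.6 g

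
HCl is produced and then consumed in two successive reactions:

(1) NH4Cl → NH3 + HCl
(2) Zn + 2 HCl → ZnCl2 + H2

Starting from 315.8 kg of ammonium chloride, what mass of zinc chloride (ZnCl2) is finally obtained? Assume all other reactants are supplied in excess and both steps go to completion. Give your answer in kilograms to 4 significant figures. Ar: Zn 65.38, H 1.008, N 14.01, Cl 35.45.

M(NH4Cl) = 14.01 + 4(1.008) + 35.45 = 53.492 g/mol.
M(ZnCl2) = 65.38 + 2(35.45) = 136.28 g/mol.
315.8 kg = 315800 g.
n(NH4Cl) = 315800 / 53.492 = 5903.7 mol.
Step 1 gives a 1:1 ratio of NH4Cl to HCl, so n(HCl) = 5903.7 mol.
In step 2 the HCl:ZnCl2 ratio is 2:1, so n(ZnCl2) = 2951.8 mol.
Mass of ZnCl2 = 2951.8 × 136.28 = 402280 g = 402.3 kg.

402.3 kg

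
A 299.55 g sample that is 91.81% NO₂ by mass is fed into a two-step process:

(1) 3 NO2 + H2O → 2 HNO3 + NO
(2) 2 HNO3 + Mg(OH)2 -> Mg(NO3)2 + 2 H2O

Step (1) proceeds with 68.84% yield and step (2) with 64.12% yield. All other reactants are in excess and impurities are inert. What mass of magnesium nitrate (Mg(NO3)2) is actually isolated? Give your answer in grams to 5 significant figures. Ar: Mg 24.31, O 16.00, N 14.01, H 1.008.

Pure NO2 = 299.55 × 0.9181 = 275.017 g.
M(NO2) = 14.01 + 2(16.00) = 46.01 g/mol.
M(Mg(NO3)2) = 24.31 + 2(14.01) + 6(16.00) = 148.33 g/mol.
n(NO2) = 275.017 / 46.01 = 5.97733 mol.
Step 1 (NO2:HNO3 = 3:2): theoretical n(HNO3) = 3.98489 mol; at 68.84% yield, n(HNO3) = 2.74320 mol.
Step 2 (HNO3:Mg(NO3)2 = 2:1): theoretical n(Mg(NO3)2) = 1.37160 mol, so theoretical mass = 1.37160 × 148.33 = 203.449 g.
At 64.12% yield, actual mass of Mg(NO3)2 = 203.449 × 0.6412 = 130.452 g.

130.45 g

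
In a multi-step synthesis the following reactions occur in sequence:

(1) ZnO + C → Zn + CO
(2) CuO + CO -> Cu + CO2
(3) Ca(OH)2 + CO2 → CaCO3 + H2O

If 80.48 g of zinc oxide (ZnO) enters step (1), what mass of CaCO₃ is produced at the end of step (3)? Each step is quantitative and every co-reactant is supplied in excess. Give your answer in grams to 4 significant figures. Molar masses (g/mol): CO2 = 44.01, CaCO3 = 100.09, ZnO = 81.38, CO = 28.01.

98.98 g

n(ZnO) = 80.48 / 81.38 = 0.98894 mol.
Reaction (1): ZnO→CO ratio 1:1 ⇒ n(CO) = 0.98894 mol.
Reaction (2): CO→CO2 ratio 1:1 ⇒ n(CO2) = 0.98894 mol.
Reaction (3): CO2→CaCO3 ratio 1:1 ⇒ n(CaCO3) = 0.98894 mol.
Mass of CaCO3 = 0.98894 × 100.09 = 98.983 g.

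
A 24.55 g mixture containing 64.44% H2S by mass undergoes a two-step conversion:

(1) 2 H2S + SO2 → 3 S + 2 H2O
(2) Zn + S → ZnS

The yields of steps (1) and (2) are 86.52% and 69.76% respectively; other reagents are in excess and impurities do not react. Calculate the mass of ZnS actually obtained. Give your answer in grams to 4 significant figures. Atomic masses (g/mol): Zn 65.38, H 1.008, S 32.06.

Pure H2S = 24.55 × 0.6444 = 15.820 g.
M(H2S) = 2(1.008) + 32.06 = 34.076 g/mol.
M(ZnS) = 65.38 + 32.06 = 97.44 g/mol.
n(H2S) = 15.820 / 34.076 = 0.46426 mol.
Step 1 (H2S:S = 2:3): theoretical n(S) = 0.69639 mol; at 86.52% yield, n(S) = 0.60251 mol.
Step 2 (S:ZnS = 1:1): theoretical n(ZnS) = 0.60251 mol, so theoretical mass = 0.60251 × 97.44 = 58.709 g.
At 69.76% yield, actual mass of ZnS = 58.709 × 0.6976 = 40.955 g.

40.96 g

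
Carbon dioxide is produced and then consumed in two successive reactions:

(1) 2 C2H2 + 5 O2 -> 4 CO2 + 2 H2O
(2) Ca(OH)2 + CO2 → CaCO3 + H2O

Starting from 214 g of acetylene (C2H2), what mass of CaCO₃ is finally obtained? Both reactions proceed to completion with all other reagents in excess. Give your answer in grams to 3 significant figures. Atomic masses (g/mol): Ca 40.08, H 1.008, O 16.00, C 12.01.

1650 g

M(C2H2) = 2(12.01) + 2(1.008) = 26.036 g/mol.
M(CaCO3) = 40.08 + 12.01 + 3(16.00) = 100.09 g/mol.
n(C2H2) = 214.0 / 26.036 = 8.219 mol.
Step 1 gives a 2:4 ratio of C2H2 to CO2, so n(CO2) = 16.44 mol.
In step 2 the CO2:CaCO3 ratio is 1:1, so n(CaCO3) = 16.44 mol.
Mass of CaCO3 = 16.44 × 100.09 = 1645 g.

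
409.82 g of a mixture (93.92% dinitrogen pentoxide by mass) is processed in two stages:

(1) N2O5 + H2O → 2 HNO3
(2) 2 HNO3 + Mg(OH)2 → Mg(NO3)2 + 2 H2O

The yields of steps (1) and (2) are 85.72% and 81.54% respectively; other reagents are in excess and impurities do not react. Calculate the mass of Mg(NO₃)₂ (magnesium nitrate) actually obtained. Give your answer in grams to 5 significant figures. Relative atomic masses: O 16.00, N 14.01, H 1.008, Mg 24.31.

369.43 g

Pure N2O5 = 409.82 × 0.9392 = 384.903 g.
M(N2O5) = 2(14.01) + 5(16.00) = 108.02 g/mol.
M(Mg(NO3)2) = 24.31 + 2(14.01) + 6(16.00) = 148.33 g/mol.
n(N2O5) = 384.903 / 108.02 = 3.56326 mol.
Step 1 (N2O5:HNO3 = 1:2): theoretical n(HNO3) = 7.12651 mol; at 85.72% yield, n(HNO3) = 6.10885 mol.
Step 2 (HNO3:Mg(NO3)2 = 2:1): theoretical n(Mg(NO3)2) = 3.05442 mol, so theoretical mass = 3.05442 × 148.33 = 453.063 g.
At 81.54% yield, actual mass of Mg(NO3)2 = 453.063 × 0.8154 = 369.427 g.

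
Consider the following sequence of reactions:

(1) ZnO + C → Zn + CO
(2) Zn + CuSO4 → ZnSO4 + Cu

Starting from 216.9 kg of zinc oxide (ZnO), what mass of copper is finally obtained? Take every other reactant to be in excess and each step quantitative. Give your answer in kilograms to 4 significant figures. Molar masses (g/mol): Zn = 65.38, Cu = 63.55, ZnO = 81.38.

216.9 kg = 216900 g.
n(ZnO) = 216900 / 81.38 = 2665.3 mol.
Step 1 gives a 1:1 ratio of ZnO to Zn, so n(Zn) = 2665.3 mol.
In step 2 the Zn:Cu ratio is 1:1, so n(Cu) = 2665.3 mol.
Mass of Cu = 2665.3 × 63.55 = 169380 g = 169.4 kg.

169.4 kg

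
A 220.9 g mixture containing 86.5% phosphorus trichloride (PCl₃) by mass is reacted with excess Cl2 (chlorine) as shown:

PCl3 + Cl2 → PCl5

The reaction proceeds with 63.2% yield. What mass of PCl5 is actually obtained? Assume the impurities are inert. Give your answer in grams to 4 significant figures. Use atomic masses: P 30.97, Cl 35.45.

183.1 g

Pure PCl3 available = 220.9 g × 0.865 = 191.08 g.
M(PCl3) = 30.97 + 3(35.45) = 137.32 g/mol.
M(PCl5) = 30.97 + 5(35.45) = 208.22 g/mol.
n(PCl3) = 191.08 g / 137.32 g/mol = 1.3915 mol.
From the equation the PCl3:PCl5 mole ratio is 1:1, so n(PCl5) = 1.3915 × 1/1 = 1.3915 mol.
Mass of PCl5 = 1.3915 mol × 208.22 g/mol = 289.73 g.
Actual mass collected = 289.73 g × 0.632 = 183.11 g.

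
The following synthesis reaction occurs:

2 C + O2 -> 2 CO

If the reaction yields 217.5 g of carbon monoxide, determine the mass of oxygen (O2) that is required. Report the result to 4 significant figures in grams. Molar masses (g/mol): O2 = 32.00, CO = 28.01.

n(CO) = 217.50 g / 28.01 g/mol = 7.7651 mol.
From the equation the CO:O2 mole ratio is 2:1, so n(O2) = 7.7651 × 1/2 = 3.8825 mol.
Mass of O2 = 3.8825 mol × 32.00 g/mol = 124.24 g.

124.2 g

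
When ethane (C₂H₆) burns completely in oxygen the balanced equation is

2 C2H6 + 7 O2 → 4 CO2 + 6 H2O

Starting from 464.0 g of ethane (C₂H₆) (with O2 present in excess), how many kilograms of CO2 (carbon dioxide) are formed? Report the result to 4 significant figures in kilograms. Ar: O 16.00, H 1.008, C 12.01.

M(C2H6) = 2(12.01) + 6(1.008) = 30.068 g/mol.
M(CO2) = 12.01 + 2(16.00) = 44.01 g/mol.
n(C2H6) = 464.00 g / 30.068 g/mol = 15.432 mol.
From the equation the C2H6:CO2 mole ratio is 2:4, so n(CO2) = 15.432 × 4/2 = 30.863 mol.
Mass of CO2 = 30.863 mol × 44.01 g/mol = 1358.3 g.
Converting to kg: 1358.3 g = 1.358 kg.

1.358 kg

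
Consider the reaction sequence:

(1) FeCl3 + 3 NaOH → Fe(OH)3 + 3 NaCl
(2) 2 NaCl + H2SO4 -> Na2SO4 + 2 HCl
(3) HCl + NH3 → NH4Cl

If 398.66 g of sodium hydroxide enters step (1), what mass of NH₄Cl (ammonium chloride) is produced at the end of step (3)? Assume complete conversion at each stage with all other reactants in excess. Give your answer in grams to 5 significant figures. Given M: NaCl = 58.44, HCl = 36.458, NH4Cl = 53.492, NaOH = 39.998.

533.15 g

n(NaOH) = 398.66 / 39.998 = 9.96700 mol.
Reaction (1): NaOH→NaCl ratio 3:3 ⇒ n(NaCl) = 9.96700 mol.
Reaction (2): NaCl→HCl ratio 2:2 ⇒ n(HCl) = 9.96700 mol.
Reaction (3): HCl→NH4Cl ratio 1:1 ⇒ n(NH4Cl) = 9.96700 mol.
Mass of NH4Cl = 9.96700 × 53.492 = 533.155 g.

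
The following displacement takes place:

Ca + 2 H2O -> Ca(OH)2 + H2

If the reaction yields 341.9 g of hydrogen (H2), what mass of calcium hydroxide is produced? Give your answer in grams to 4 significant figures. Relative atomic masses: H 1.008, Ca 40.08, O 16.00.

12570 g

M(H2) = 2(1.008) = 2.016 g/mol.
M(Ca(OH)2) = 40.08 + 2(16.00) + 2(1.008) = 74.096 g/mol.
n(H2) = 341.90 g / 2.016 g/mol = 169.59 mol.
From the equation the H2:Ca(OH)2 mole ratio is 1:1, so n(Ca(OH)2) = 169.59 × 1/1 = 169.59 mol.
Mass of Ca(OH)2 = 169.59 mol × 74.096 g/mol = 12566 g.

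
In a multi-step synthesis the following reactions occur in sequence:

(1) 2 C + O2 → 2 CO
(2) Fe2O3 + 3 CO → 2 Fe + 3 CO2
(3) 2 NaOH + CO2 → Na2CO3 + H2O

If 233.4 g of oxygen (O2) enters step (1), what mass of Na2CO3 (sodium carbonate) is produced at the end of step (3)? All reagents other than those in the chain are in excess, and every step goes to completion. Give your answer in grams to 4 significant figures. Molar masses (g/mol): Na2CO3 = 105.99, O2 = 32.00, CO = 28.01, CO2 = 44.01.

1546 g

n(O2) = 233.4 / 32.00 = 7.2938 mol.
Reaction (1): O2→CO ratio 1:2 ⇒ n(CO) = 14.588 mol.
Reaction (2): CO→CO2 ratio 3:3 ⇒ n(CO2) = 14.588 mol.
Reaction (3): CO2→Na2CO3 ratio 1:1 ⇒ n(Na2CO3) = 14.588 mol.
Mass of Na2CO3 = 14.588 × 105.99 = 1546.1 g.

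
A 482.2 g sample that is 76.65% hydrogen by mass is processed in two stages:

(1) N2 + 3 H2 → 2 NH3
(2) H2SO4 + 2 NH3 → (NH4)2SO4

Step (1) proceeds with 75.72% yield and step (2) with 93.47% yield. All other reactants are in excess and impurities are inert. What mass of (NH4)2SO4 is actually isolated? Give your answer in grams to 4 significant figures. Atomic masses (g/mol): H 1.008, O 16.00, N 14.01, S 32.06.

5716 g

Pure H2 = 482.2 × 0.7665 = 369.61 g.
M(H2) = 2(1.008) = 2.016 g/mol.
M((NH4)2SO4) = 2(14.01) + 8(1.008) + 32.06 + 4(16.00) = 132.144 g/mol.
n(H2) = 369.61 / 2.016 = 183.34 mol.
Step 1 (H2:NH3 = 3:2): theoretical n(NH3) = 122.22 mol; at 75.72% yield, n(NH3) = 92.548 mol.
Step 2 (NH3:(NH4)2SO4 = 2:1): theoretical n((NH4)2SO4) = 46.274 mol, so theoretical mass = 46.274 × 132.144 = 6114.8 g.
At 93.47% yield, actual mass of (NH4)2SO4 = 6114.8 × 0.9347 = 5715.5 g.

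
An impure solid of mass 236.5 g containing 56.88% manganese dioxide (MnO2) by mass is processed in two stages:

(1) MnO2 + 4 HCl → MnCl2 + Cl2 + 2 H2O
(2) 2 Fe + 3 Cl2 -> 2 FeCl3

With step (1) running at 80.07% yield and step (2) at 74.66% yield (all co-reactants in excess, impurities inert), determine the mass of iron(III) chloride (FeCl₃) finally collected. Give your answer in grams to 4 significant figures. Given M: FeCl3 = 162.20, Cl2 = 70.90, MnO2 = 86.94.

100.0 g

Pure MnO2 = 236.5 × 0.5688 = 134.52 g.
n(MnO2) = 134.52 / 86.94 = 1.5473 mol.
Step 1 (MnO2:Cl2 = 1:1): theoretical n(Cl2) = 1.5473 mol; at 80.07% yield, n(Cl2) = 1.2389 mol.
Step 2 (Cl2:FeCl3 = 3:2): theoretical n(FeCl3) = 0.82594 mol, so theoretical mass = 0.82594 × 162.20 = 133.97 g.
At 74.66% yield, actual mass of FeCl3 = 133.97 × 0.7466 = 100.02 g.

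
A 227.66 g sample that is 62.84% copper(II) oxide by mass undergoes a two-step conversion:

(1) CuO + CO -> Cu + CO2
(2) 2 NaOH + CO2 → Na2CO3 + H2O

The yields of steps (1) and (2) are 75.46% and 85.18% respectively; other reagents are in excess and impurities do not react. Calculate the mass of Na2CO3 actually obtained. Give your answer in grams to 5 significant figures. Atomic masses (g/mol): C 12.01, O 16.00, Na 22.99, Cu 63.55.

122.52 g

Pure CuO = 227.66 × 0.6284 = 143.062 g.
M(CuO) = 63.55 + 16.00 = 79.55 g/mol.
M(Na2CO3) = 2(22.99) + 12.01 + 3(16.00) = 105.99 g/mol.
n(CuO) = 143.062 / 79.55 = 1.79839 mol.
Step 1 (CuO:CO2 = 1:1): theoretical n(CO2) = 1.79839 mol; at 75.46% yield, n(CO2) = 1.35706 mol.
Step 2 (CO2:Na2CO3 = 1:1): theoretical n(Na2CO3) = 1.35706 mol, so theoretical mass = 1.35706 × 105.99 = 143.835 g.
At 85.18% yield, actual mass of Na2CO3 = 143.835 × 0.8518 = 122.519 g.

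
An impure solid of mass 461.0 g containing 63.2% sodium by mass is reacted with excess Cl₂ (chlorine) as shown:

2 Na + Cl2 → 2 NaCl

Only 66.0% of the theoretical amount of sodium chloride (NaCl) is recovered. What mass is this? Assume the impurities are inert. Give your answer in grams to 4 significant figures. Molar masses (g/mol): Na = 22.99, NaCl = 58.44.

Pure Na available = 461.0 g × 0.632 = 291.35 g.
n(Na) = 291.35 g / 22.99 g/mol = 12.673 mol.
From the equation the Na:NaCl mole ratio is 2:2, so n(NaCl) = 12.673 × 2/2 = 12.673 mol.
Mass of NaCl = 12.673 mol × 58.44 g/mol = 740.61 g.
Actual mass collected = 740.61 g × 0.660 = 488.80 g.

488.8 g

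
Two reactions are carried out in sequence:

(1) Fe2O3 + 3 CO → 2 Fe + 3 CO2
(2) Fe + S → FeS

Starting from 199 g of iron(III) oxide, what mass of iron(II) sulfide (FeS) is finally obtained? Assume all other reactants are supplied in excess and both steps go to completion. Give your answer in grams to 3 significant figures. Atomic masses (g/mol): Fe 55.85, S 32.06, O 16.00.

219 g

M(Fe2O3) = 2(55.85) + 3(16.00) = 159.70 g/mol.
M(FeS) = 55.85 + 32.06 = 87.91 g/mol.
n(Fe2O3) = 199.0 / 159.70 = 1.246 mol.
Step 1 gives a 1:2 ratio of Fe2O3 to Fe, so n(Fe) = 2.492 mol.
In step 2 the Fe:FeS ratio is 1:1, so n(FeS) = 2.492 mol.
Mass of FeS = 2.492 × 87.91 = 219.1 g.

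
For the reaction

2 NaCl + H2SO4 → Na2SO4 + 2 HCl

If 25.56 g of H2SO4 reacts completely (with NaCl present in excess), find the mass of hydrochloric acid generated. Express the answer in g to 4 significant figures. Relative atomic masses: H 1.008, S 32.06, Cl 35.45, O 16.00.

M(H2SO4) = 2(1.008) + 32.06 + 4(16.00) = 98.076 g/mol.
M(HCl) = 1.008 + 35.45 = 36.458 g/mol.
n(H2SO4) = 25.560 g / 98.076 g/mol = 0.26061 mol.
From the equation the H2SO4:HCl mole ratio is 1:2, so n(HCl) = 0.26061 × 2/1 = 0.52123 mol.
Mass of HCl = 0.52123 mol × 36.458 g/mol = 19.003 g.

19.00 g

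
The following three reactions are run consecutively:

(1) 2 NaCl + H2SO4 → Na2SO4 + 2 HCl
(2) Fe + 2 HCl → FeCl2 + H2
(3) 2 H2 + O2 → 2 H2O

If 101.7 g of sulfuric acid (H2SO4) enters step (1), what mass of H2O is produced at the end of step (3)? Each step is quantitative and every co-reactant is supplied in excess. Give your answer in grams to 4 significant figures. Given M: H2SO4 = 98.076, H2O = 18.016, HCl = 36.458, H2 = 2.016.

18.68 g

n(H2SO4) = 101.7 / 98.076 = 1.0370 mol.
Reaction (1): H2SO4→HCl ratio 1:2 ⇒ n(HCl) = 2.0739 mol.
Reaction (2): HCl→H2 ratio 2:1 ⇒ n(H2) = 1.0370 mol.
Reaction (3): H2→H2O ratio 2:2 ⇒ n(H2O) = 1.0370 mol.
Mass of H2O = 1.0370 × 18.016 = 18.682 g.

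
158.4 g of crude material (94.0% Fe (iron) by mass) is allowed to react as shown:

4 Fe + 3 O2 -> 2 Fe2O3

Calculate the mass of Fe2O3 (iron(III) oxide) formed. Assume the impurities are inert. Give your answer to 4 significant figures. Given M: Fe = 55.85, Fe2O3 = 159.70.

Mass of pure Fe = 158.4 g × 0.940 = 148.90 g.
n(Fe) = 148.90 g / 55.85 g/mol = 2.6660 mol.
From the equation the Fe:Fe2O3 mole ratio is 4:2, so n(Fe2O3) = 2.6660 × 2/4 = 1.3330 mol.
Mass of Fe2O3 = 1.3330 mol × 159.70 g/mol = 212.88 g.

212.9 g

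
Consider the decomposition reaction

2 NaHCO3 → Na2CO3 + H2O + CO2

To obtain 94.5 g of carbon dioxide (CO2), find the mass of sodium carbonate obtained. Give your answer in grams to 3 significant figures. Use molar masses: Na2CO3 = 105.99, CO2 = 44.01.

n(CO2) = 94.50 g / 44.01 g/mol = 2.147 mol.
From the equation the CO2:Na2CO3 mole ratio is 1:1, so n(Na2CO3) = 2.147 × 1/1 = 2.147 mol.
Mass of Na2CO3 = 2.147 mol × 105.99 g/mol = 227.6 g.

228 g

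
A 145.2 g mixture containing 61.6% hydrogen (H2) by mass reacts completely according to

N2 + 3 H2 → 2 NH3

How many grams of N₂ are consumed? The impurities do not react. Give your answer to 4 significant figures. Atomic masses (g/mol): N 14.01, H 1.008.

414.4 g

Mass of pure H2 = 145.2 g × 0.616 = 89.443 g.
M(H2) = 2(1.008) = 2.016 g/mol.
M(N2) = 2(14.01) = 28.02 g/mol.
n(H2) = 89.443 g / 2.016 g/mol = 44.367 mol.
From the equation the H2:N2 mole ratio is 3:1, so n(N2) = 44.367 × 1/3 = 14.789 mol.
Mass of N2 = 14.789 mol × 28.02 g/mol = 414.38 g.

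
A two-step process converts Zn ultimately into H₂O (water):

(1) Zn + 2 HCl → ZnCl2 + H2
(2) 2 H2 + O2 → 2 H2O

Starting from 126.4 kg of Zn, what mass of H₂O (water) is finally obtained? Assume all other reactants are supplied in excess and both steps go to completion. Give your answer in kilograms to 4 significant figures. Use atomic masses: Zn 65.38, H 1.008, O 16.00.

34.83 kg

M(Zn) = 65.38 g/mol.
M(H2O) = 2(1.008) + 16.00 = 18.016 g/mol.
126.4 kg = 126400 g.
n(Zn) = 126400 / 65.38 = 1933.3 mol.
Step 1 gives a 1:1 ratio of Zn to H2, so n(H2) = 1933.3 mol.
In step 2 the H2:H2O ratio is 2:2, so n(H2O) = 1933.3 mol.
Mass of H2O = 1933.3 × 18.016 = 34831 g = 34.83 kg.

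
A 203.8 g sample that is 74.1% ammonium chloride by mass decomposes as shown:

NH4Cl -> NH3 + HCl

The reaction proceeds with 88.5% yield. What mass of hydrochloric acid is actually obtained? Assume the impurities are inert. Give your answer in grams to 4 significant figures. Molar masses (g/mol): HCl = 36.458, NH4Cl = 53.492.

91.09 g

Pure NH4Cl available = 203.8 g × 0.741 = 151.02 g.
n(NH4Cl) = 151.02 g / 53.492 g/mol = 2.8231 mol.
From the equation the NH4Cl:HCl mole ratio is 1:1, so n(HCl) = 2.8231 × 1/1 = 2.8231 mol.
Mass of HCl = 2.8231 mol × 36.458 g/mol = 102.93 g.
Actual mass collected = 102.93 g × 0.885 = 91.090 g.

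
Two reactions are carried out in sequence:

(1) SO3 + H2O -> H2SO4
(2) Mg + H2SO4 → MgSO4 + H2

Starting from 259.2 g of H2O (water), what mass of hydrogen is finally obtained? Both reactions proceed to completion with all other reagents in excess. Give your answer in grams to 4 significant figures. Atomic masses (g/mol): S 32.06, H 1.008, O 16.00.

29.00 g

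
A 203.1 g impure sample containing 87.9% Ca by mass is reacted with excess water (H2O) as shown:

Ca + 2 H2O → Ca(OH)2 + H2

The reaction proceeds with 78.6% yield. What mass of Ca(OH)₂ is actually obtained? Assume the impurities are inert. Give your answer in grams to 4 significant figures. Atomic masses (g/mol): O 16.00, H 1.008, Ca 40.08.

259.4 g

Pure Ca available = 203.1 g × 0.879 = 178.52 g.
M(Ca) = 40.08 g/mol.
M(Ca(OH)2) = 40.08 + 2(16.00) + 2(1.008) = 74.096 g/mol.
n(Ca) = 178.52 g / 40.08 g/mol = 4.4542 mol.
From the equation the Ca:Ca(OH)2 mole ratio is 1:1, so n(Ca(OH)2) = 4.4542 × 1/1 = 4.4542 mol.
Mass of Ca(OH)2 = 4.4542 mol × 74.096 g/mol = 330.04 g.
Actual mass collected = 330.04 g × 0.786 = 259.41 g.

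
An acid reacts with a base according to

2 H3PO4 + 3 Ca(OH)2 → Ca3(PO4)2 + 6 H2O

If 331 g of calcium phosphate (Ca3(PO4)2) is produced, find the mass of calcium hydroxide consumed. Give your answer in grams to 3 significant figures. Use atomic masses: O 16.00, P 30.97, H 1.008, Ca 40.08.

237 g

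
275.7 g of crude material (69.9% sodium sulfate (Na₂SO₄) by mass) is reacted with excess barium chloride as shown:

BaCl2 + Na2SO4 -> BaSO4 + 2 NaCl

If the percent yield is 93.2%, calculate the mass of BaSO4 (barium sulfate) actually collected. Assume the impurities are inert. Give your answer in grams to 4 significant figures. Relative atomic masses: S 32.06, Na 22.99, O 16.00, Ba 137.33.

295.1 g

Pure Na2SO4 available = 275.7 g × 0.699 = 192.71 g.
M(Na2SO4) = 2(22.99) + 32.06 + 4(16.00) = 142.04 g/mol.
M(BaSO4) = 137.33 + 32.06 + 4(16.00) = 233.39 g/mol.
n(Na2SO4) = 192.71 g / 142.04 g/mol = 1.3568 mol.
From the equation the Na2SO4:BaSO4 mole ratio is 1:1, so n(BaSO4) = 1.3568 × 1/1 = 1.3568 mol.
Mass of BaSO4 = 1.3568 mol × 233.39 g/mol = 316.65 g.
Actual mass collected = 316.65 g × 0.932 = 295.12 g.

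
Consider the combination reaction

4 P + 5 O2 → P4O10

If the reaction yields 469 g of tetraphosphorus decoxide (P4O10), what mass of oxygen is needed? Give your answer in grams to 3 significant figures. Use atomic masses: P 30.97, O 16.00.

264 g

M(P4O10) = 4(30.97) + 10(16.00) = 283.88 g/mol.
M(O2) = 2(16.00) = 32.00 g/mol.
n(P4O10) = 469.0 g / 283.88 g/mol = 1.652 mol.
From the equation the P4O10:O2 mole ratio is 1:5, so n(O2) = 1.652 × 5/1 = 8.261 mol.
Mass of O2 = 8.261 mol × 32.00 g/mol = 264.3 g.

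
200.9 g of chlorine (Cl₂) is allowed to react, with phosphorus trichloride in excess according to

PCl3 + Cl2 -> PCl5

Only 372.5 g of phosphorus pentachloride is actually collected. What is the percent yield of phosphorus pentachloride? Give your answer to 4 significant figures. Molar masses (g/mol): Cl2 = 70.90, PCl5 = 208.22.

63.13 %

n(Cl2) = 200.90 g / 70.90 g/mol = 2.8336 mol.
From the equation the Cl2:PCl5 mole ratio is 1:1, so n(PCl5) = 2.8336 × 1/1 = 2.8336 mol.
Mass of PCl5 = 2.8336 mol × 208.22 g/mol = 590.01 g.
This is the theoretical yield. Percent yield = 372.5 g / 590.01 g × 100% = 63.135%.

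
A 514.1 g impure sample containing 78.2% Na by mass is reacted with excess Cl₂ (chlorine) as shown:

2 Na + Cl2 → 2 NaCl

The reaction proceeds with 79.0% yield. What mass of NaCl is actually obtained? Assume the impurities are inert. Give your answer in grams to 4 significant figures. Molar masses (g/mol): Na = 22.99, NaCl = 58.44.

Pure Na available = 514.1 g × 0.782 = 402.03 g.
n(Na) = 402.03 g / 22.99 g/mol = 17.487 mol.
From the equation the Na:NaCl mole ratio is 2:2, so n(NaCl) = 17.487 × 2/2 = 17.487 mol.
Mass of NaCl = 17.487 mol × 58.44 g/mol = 1021.9 g.
Actual mass collected = 1021.9 g × 0.790 = 807.33 g.

807.3 g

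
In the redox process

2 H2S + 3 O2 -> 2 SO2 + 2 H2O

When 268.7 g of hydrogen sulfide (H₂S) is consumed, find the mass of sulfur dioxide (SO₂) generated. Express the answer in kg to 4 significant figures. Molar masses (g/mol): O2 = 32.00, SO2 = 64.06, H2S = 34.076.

n(H2S) = 268.70 g / 34.076 g/mol = 7.8853 mol.
From the equation the H2S:SO2 mole ratio is 2:2, so n(SO2) = 7.8853 × 2/2 = 7.8853 mol.
Mass of SO2 = 7.8853 mol × 64.06 g/mol = 505.13 g.
Converting to kg: 505.13 g = 0.5051 kg.

0.5051 kg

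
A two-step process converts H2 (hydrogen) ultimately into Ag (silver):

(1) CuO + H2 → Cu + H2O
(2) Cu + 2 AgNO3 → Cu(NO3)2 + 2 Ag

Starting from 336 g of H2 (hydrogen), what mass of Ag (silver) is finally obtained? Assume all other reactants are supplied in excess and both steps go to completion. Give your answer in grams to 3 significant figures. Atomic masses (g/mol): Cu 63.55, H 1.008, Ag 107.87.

M(H2) = 2(1.008) = 2.016 g/mol.
M(Ag) = 107.87 g/mol.
n(H2) = 336.0 / 2.016 = 166.7 mol.
Step 1 gives a 1:1 ratio of H2 to Cu, so n(Cu) = 166.7 mol.
In step 2 the Cu:Ag ratio is 1:2, so n(Ag) = 333.3 mol.
Mass of Ag = 333.3 × 107.87 = 35960 g.

36000 g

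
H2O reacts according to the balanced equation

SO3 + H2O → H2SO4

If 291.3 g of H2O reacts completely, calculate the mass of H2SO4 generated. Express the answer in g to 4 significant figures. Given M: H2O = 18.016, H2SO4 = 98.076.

n(H2O) = 291.30 g / 18.016 g/mol = 16.169 mol.
From the equation the H2O:H2SO4 mole ratio is 1:1, so n(H2SO4) = 16.169 × 1/1 = 16.169 mol.
Mass of H2SO4 = 16.169 mol × 98.076 g/mol = 1585.8 g.

1586 g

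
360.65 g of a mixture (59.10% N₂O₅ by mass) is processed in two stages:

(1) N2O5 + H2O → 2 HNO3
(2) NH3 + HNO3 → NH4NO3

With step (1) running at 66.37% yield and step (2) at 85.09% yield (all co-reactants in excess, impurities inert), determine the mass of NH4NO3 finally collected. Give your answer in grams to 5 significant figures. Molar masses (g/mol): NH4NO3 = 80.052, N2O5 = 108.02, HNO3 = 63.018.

178.41 g

Pure N2O5 = 360.65 × 0.5910 = 213.144 g.
n(N2O5) = 213.144 / 108.02 = 1.97319 mol.
Step 1 (N2O5:HNO3 = 1:2): theoretical n(HNO3) = 3.94638 mol; at 66.37% yield, n(HNO3) = 2.61921 mol.
Step 2 (HNO3:NH4NO3 = 1:1): theoretical n(NH4NO3) = 2.61921 mol, so theoretical mass = 2.61921 × 80.052 = 209.673 g.
At 85.09% yield, actual mass of NH4NO3 = 209.673 × 0.8509 = 178.411 g.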